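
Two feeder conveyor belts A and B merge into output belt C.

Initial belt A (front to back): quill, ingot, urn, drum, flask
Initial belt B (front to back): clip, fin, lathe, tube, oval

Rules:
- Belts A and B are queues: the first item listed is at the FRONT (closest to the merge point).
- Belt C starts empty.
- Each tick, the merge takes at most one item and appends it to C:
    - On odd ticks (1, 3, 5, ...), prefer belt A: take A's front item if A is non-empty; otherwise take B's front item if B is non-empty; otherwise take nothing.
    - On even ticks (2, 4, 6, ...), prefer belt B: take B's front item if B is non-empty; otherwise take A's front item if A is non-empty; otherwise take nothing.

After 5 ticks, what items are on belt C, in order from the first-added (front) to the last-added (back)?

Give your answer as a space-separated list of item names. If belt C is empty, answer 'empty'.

Answer: quill clip ingot fin urn

Derivation:
Tick 1: prefer A, take quill from A; A=[ingot,urn,drum,flask] B=[clip,fin,lathe,tube,oval] C=[quill]
Tick 2: prefer B, take clip from B; A=[ingot,urn,drum,flask] B=[fin,lathe,tube,oval] C=[quill,clip]
Tick 3: prefer A, take ingot from A; A=[urn,drum,flask] B=[fin,lathe,tube,oval] C=[quill,clip,ingot]
Tick 4: prefer B, take fin from B; A=[urn,drum,flask] B=[lathe,tube,oval] C=[quill,clip,ingot,fin]
Tick 5: prefer A, take urn from A; A=[drum,flask] B=[lathe,tube,oval] C=[quill,clip,ingot,fin,urn]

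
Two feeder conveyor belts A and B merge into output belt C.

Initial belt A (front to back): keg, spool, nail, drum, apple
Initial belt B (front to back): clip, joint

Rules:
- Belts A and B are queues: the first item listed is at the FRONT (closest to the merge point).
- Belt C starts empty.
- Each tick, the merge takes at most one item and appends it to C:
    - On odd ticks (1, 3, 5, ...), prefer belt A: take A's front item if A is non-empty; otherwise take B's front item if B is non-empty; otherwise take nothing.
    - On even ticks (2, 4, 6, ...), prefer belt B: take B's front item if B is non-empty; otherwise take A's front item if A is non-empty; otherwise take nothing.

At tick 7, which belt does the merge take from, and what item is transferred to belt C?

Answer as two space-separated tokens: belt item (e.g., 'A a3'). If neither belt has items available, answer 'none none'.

Answer: A apple

Derivation:
Tick 1: prefer A, take keg from A; A=[spool,nail,drum,apple] B=[clip,joint] C=[keg]
Tick 2: prefer B, take clip from B; A=[spool,nail,drum,apple] B=[joint] C=[keg,clip]
Tick 3: prefer A, take spool from A; A=[nail,drum,apple] B=[joint] C=[keg,clip,spool]
Tick 4: prefer B, take joint from B; A=[nail,drum,apple] B=[-] C=[keg,clip,spool,joint]
Tick 5: prefer A, take nail from A; A=[drum,apple] B=[-] C=[keg,clip,spool,joint,nail]
Tick 6: prefer B, take drum from A; A=[apple] B=[-] C=[keg,clip,spool,joint,nail,drum]
Tick 7: prefer A, take apple from A; A=[-] B=[-] C=[keg,clip,spool,joint,nail,drum,apple]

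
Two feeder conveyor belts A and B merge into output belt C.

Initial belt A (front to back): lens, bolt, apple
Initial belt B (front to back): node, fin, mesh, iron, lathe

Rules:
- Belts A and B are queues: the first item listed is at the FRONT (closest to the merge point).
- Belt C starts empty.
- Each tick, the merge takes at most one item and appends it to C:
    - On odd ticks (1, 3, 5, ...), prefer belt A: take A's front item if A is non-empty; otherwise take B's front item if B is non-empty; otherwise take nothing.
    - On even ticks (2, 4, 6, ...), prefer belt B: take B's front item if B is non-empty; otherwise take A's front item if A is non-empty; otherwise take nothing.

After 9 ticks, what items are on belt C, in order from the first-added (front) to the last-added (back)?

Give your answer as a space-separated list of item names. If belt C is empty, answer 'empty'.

Tick 1: prefer A, take lens from A; A=[bolt,apple] B=[node,fin,mesh,iron,lathe] C=[lens]
Tick 2: prefer B, take node from B; A=[bolt,apple] B=[fin,mesh,iron,lathe] C=[lens,node]
Tick 3: prefer A, take bolt from A; A=[apple] B=[fin,mesh,iron,lathe] C=[lens,node,bolt]
Tick 4: prefer B, take fin from B; A=[apple] B=[mesh,iron,lathe] C=[lens,node,bolt,fin]
Tick 5: prefer A, take apple from A; A=[-] B=[mesh,iron,lathe] C=[lens,node,bolt,fin,apple]
Tick 6: prefer B, take mesh from B; A=[-] B=[iron,lathe] C=[lens,node,bolt,fin,apple,mesh]
Tick 7: prefer A, take iron from B; A=[-] B=[lathe] C=[lens,node,bolt,fin,apple,mesh,iron]
Tick 8: prefer B, take lathe from B; A=[-] B=[-] C=[lens,node,bolt,fin,apple,mesh,iron,lathe]
Tick 9: prefer A, both empty, nothing taken; A=[-] B=[-] C=[lens,node,bolt,fin,apple,mesh,iron,lathe]

Answer: lens node bolt fin apple mesh iron lathe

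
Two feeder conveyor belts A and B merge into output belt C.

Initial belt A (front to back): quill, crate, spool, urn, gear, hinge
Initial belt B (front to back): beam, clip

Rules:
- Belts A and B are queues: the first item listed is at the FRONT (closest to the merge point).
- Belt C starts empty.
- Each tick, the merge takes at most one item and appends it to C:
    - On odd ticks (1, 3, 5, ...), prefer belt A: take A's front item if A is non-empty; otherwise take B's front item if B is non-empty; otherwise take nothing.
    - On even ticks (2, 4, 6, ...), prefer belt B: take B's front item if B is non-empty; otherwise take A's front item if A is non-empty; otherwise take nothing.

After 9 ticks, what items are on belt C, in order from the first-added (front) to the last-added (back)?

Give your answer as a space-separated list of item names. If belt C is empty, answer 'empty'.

Tick 1: prefer A, take quill from A; A=[crate,spool,urn,gear,hinge] B=[beam,clip] C=[quill]
Tick 2: prefer B, take beam from B; A=[crate,spool,urn,gear,hinge] B=[clip] C=[quill,beam]
Tick 3: prefer A, take crate from A; A=[spool,urn,gear,hinge] B=[clip] C=[quill,beam,crate]
Tick 4: prefer B, take clip from B; A=[spool,urn,gear,hinge] B=[-] C=[quill,beam,crate,clip]
Tick 5: prefer A, take spool from A; A=[urn,gear,hinge] B=[-] C=[quill,beam,crate,clip,spool]
Tick 6: prefer B, take urn from A; A=[gear,hinge] B=[-] C=[quill,beam,crate,clip,spool,urn]
Tick 7: prefer A, take gear from A; A=[hinge] B=[-] C=[quill,beam,crate,clip,spool,urn,gear]
Tick 8: prefer B, take hinge from A; A=[-] B=[-] C=[quill,beam,crate,clip,spool,urn,gear,hinge]
Tick 9: prefer A, both empty, nothing taken; A=[-] B=[-] C=[quill,beam,crate,clip,spool,urn,gear,hinge]

Answer: quill beam crate clip spool urn gear hinge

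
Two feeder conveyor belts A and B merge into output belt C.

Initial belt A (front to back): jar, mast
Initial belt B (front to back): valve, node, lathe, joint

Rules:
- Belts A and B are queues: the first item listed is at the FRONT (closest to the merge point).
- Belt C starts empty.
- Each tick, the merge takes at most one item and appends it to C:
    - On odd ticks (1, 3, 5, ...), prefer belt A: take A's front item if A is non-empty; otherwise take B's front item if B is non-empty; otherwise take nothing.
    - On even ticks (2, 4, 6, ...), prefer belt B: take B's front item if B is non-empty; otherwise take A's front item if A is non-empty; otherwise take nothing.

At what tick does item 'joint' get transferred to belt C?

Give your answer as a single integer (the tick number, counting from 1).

Answer: 6

Derivation:
Tick 1: prefer A, take jar from A; A=[mast] B=[valve,node,lathe,joint] C=[jar]
Tick 2: prefer B, take valve from B; A=[mast] B=[node,lathe,joint] C=[jar,valve]
Tick 3: prefer A, take mast from A; A=[-] B=[node,lathe,joint] C=[jar,valve,mast]
Tick 4: prefer B, take node from B; A=[-] B=[lathe,joint] C=[jar,valve,mast,node]
Tick 5: prefer A, take lathe from B; A=[-] B=[joint] C=[jar,valve,mast,node,lathe]
Tick 6: prefer B, take joint from B; A=[-] B=[-] C=[jar,valve,mast,node,lathe,joint]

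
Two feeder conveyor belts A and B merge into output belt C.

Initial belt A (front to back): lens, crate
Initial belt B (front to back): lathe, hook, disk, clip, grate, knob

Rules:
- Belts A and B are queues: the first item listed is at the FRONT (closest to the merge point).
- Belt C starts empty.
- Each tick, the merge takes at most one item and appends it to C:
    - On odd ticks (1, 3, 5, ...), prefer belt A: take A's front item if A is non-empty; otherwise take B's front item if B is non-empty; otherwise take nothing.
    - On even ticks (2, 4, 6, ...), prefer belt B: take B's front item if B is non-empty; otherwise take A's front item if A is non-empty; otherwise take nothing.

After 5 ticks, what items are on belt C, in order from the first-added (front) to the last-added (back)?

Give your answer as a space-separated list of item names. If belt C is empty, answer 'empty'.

Answer: lens lathe crate hook disk

Derivation:
Tick 1: prefer A, take lens from A; A=[crate] B=[lathe,hook,disk,clip,grate,knob] C=[lens]
Tick 2: prefer B, take lathe from B; A=[crate] B=[hook,disk,clip,grate,knob] C=[lens,lathe]
Tick 3: prefer A, take crate from A; A=[-] B=[hook,disk,clip,grate,knob] C=[lens,lathe,crate]
Tick 4: prefer B, take hook from B; A=[-] B=[disk,clip,grate,knob] C=[lens,lathe,crate,hook]
Tick 5: prefer A, take disk from B; A=[-] B=[clip,grate,knob] C=[lens,lathe,crate,hook,disk]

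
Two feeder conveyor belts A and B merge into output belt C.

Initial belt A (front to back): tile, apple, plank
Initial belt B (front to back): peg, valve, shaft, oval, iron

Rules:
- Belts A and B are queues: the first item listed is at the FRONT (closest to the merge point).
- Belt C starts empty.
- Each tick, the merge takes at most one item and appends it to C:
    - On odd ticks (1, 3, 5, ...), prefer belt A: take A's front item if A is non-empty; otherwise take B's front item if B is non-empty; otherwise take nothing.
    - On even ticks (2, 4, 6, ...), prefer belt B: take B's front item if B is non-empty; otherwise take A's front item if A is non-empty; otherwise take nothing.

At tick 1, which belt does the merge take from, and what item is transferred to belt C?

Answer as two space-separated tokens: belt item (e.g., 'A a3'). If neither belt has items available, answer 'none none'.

Answer: A tile

Derivation:
Tick 1: prefer A, take tile from A; A=[apple,plank] B=[peg,valve,shaft,oval,iron] C=[tile]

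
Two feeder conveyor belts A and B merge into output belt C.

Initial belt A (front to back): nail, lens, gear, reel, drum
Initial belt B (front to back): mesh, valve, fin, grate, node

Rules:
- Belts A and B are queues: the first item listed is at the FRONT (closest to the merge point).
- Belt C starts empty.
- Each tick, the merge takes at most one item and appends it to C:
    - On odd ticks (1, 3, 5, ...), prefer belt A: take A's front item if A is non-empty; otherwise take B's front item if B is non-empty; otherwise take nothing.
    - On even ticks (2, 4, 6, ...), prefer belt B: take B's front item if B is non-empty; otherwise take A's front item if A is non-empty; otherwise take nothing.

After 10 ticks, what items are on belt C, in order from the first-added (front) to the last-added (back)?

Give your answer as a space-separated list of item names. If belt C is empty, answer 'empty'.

Tick 1: prefer A, take nail from A; A=[lens,gear,reel,drum] B=[mesh,valve,fin,grate,node] C=[nail]
Tick 2: prefer B, take mesh from B; A=[lens,gear,reel,drum] B=[valve,fin,grate,node] C=[nail,mesh]
Tick 3: prefer A, take lens from A; A=[gear,reel,drum] B=[valve,fin,grate,node] C=[nail,mesh,lens]
Tick 4: prefer B, take valve from B; A=[gear,reel,drum] B=[fin,grate,node] C=[nail,mesh,lens,valve]
Tick 5: prefer A, take gear from A; A=[reel,drum] B=[fin,grate,node] C=[nail,mesh,lens,valve,gear]
Tick 6: prefer B, take fin from B; A=[reel,drum] B=[grate,node] C=[nail,mesh,lens,valve,gear,fin]
Tick 7: prefer A, take reel from A; A=[drum] B=[grate,node] C=[nail,mesh,lens,valve,gear,fin,reel]
Tick 8: prefer B, take grate from B; A=[drum] B=[node] C=[nail,mesh,lens,valve,gear,fin,reel,grate]
Tick 9: prefer A, take drum from A; A=[-] B=[node] C=[nail,mesh,lens,valve,gear,fin,reel,grate,drum]
Tick 10: prefer B, take node from B; A=[-] B=[-] C=[nail,mesh,lens,valve,gear,fin,reel,grate,drum,node]

Answer: nail mesh lens valve gear fin reel grate drum node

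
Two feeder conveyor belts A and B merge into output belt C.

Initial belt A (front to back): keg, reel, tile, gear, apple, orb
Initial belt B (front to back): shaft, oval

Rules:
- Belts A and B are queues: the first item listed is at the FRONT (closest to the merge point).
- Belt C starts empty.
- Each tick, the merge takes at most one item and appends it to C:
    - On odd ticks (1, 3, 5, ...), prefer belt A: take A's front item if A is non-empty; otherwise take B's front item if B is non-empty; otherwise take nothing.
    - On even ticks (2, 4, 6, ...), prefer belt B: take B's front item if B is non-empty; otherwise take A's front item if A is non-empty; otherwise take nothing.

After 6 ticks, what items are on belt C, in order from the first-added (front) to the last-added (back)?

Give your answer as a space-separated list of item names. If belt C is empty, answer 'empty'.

Answer: keg shaft reel oval tile gear

Derivation:
Tick 1: prefer A, take keg from A; A=[reel,tile,gear,apple,orb] B=[shaft,oval] C=[keg]
Tick 2: prefer B, take shaft from B; A=[reel,tile,gear,apple,orb] B=[oval] C=[keg,shaft]
Tick 3: prefer A, take reel from A; A=[tile,gear,apple,orb] B=[oval] C=[keg,shaft,reel]
Tick 4: prefer B, take oval from B; A=[tile,gear,apple,orb] B=[-] C=[keg,shaft,reel,oval]
Tick 5: prefer A, take tile from A; A=[gear,apple,orb] B=[-] C=[keg,shaft,reel,oval,tile]
Tick 6: prefer B, take gear from A; A=[apple,orb] B=[-] C=[keg,shaft,reel,oval,tile,gear]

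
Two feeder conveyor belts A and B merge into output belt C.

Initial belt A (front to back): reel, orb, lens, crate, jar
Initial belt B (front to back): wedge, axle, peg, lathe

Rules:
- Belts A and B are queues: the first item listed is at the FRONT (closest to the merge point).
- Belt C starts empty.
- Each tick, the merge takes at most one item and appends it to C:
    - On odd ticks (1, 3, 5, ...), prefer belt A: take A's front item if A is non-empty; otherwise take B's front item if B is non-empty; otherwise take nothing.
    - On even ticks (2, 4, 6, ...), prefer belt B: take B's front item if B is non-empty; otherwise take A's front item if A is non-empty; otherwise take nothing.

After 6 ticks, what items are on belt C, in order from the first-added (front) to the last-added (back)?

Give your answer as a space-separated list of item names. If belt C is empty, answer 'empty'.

Tick 1: prefer A, take reel from A; A=[orb,lens,crate,jar] B=[wedge,axle,peg,lathe] C=[reel]
Tick 2: prefer B, take wedge from B; A=[orb,lens,crate,jar] B=[axle,peg,lathe] C=[reel,wedge]
Tick 3: prefer A, take orb from A; A=[lens,crate,jar] B=[axle,peg,lathe] C=[reel,wedge,orb]
Tick 4: prefer B, take axle from B; A=[lens,crate,jar] B=[peg,lathe] C=[reel,wedge,orb,axle]
Tick 5: prefer A, take lens from A; A=[crate,jar] B=[peg,lathe] C=[reel,wedge,orb,axle,lens]
Tick 6: prefer B, take peg from B; A=[crate,jar] B=[lathe] C=[reel,wedge,orb,axle,lens,peg]

Answer: reel wedge orb axle lens peg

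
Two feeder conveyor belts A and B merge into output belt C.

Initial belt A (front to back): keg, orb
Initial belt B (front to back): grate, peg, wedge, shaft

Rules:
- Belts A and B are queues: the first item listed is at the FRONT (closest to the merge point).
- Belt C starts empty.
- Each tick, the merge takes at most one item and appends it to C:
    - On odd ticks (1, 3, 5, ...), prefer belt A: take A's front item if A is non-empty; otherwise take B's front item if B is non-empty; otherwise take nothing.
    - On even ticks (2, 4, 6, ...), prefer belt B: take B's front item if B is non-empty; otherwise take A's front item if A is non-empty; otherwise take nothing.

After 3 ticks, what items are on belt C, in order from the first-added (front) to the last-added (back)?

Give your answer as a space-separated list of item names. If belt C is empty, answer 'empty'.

Answer: keg grate orb

Derivation:
Tick 1: prefer A, take keg from A; A=[orb] B=[grate,peg,wedge,shaft] C=[keg]
Tick 2: prefer B, take grate from B; A=[orb] B=[peg,wedge,shaft] C=[keg,grate]
Tick 3: prefer A, take orb from A; A=[-] B=[peg,wedge,shaft] C=[keg,grate,orb]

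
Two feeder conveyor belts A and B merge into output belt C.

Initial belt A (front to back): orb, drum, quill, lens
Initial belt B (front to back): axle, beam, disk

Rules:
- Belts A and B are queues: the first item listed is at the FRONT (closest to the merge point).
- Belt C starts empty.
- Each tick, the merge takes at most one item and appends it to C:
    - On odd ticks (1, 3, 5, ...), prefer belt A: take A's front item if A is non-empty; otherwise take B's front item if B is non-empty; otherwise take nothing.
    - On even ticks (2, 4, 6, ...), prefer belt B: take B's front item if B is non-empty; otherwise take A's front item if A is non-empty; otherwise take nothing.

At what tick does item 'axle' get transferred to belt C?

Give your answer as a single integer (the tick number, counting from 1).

Tick 1: prefer A, take orb from A; A=[drum,quill,lens] B=[axle,beam,disk] C=[orb]
Tick 2: prefer B, take axle from B; A=[drum,quill,lens] B=[beam,disk] C=[orb,axle]

Answer: 2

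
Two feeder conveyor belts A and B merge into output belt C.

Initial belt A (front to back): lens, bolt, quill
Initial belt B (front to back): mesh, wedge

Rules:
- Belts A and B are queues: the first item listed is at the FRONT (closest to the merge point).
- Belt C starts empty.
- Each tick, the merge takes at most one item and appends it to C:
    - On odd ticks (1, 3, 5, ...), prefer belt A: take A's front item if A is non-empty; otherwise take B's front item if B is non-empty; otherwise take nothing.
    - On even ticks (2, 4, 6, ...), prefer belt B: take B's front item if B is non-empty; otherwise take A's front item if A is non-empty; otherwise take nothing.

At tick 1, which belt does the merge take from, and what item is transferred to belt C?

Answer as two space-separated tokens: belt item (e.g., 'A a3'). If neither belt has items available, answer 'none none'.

Answer: A lens

Derivation:
Tick 1: prefer A, take lens from A; A=[bolt,quill] B=[mesh,wedge] C=[lens]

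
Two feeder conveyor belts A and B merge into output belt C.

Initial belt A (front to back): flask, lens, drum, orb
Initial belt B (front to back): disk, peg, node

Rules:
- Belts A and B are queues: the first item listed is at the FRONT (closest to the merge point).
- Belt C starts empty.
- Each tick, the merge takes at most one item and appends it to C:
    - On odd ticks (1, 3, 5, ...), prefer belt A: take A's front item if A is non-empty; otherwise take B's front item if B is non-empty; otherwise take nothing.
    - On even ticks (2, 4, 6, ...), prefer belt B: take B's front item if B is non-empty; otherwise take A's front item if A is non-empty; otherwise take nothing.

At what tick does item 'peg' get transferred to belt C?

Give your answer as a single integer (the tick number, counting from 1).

Answer: 4

Derivation:
Tick 1: prefer A, take flask from A; A=[lens,drum,orb] B=[disk,peg,node] C=[flask]
Tick 2: prefer B, take disk from B; A=[lens,drum,orb] B=[peg,node] C=[flask,disk]
Tick 3: prefer A, take lens from A; A=[drum,orb] B=[peg,node] C=[flask,disk,lens]
Tick 4: prefer B, take peg from B; A=[drum,orb] B=[node] C=[flask,disk,lens,peg]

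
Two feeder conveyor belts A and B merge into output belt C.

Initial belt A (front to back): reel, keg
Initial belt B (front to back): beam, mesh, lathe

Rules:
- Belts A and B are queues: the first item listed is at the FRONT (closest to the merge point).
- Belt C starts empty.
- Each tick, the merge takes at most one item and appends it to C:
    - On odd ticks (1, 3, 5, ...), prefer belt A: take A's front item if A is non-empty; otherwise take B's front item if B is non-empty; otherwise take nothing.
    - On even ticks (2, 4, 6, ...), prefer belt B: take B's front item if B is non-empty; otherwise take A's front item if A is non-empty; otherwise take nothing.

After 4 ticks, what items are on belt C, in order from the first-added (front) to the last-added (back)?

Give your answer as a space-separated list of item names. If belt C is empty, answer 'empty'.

Answer: reel beam keg mesh

Derivation:
Tick 1: prefer A, take reel from A; A=[keg] B=[beam,mesh,lathe] C=[reel]
Tick 2: prefer B, take beam from B; A=[keg] B=[mesh,lathe] C=[reel,beam]
Tick 3: prefer A, take keg from A; A=[-] B=[mesh,lathe] C=[reel,beam,keg]
Tick 4: prefer B, take mesh from B; A=[-] B=[lathe] C=[reel,beam,keg,mesh]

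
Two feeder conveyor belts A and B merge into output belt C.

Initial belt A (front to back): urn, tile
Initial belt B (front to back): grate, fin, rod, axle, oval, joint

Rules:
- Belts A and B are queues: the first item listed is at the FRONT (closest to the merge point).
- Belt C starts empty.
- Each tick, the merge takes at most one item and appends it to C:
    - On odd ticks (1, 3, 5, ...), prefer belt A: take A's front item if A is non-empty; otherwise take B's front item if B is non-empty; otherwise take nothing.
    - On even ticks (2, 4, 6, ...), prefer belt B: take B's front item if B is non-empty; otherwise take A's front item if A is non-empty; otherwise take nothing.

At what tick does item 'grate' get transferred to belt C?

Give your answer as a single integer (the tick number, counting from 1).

Answer: 2

Derivation:
Tick 1: prefer A, take urn from A; A=[tile] B=[grate,fin,rod,axle,oval,joint] C=[urn]
Tick 2: prefer B, take grate from B; A=[tile] B=[fin,rod,axle,oval,joint] C=[urn,grate]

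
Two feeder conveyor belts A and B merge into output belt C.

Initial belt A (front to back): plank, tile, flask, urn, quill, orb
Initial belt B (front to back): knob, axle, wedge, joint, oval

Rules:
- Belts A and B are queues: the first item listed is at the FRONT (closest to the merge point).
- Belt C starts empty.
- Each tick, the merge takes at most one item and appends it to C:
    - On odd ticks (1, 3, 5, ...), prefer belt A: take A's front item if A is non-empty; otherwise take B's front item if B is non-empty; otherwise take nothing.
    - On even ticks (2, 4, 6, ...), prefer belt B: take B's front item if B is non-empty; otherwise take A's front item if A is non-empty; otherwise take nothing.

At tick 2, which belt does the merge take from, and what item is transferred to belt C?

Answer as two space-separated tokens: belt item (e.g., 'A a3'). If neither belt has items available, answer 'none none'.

Tick 1: prefer A, take plank from A; A=[tile,flask,urn,quill,orb] B=[knob,axle,wedge,joint,oval] C=[plank]
Tick 2: prefer B, take knob from B; A=[tile,flask,urn,quill,orb] B=[axle,wedge,joint,oval] C=[plank,knob]

Answer: B knob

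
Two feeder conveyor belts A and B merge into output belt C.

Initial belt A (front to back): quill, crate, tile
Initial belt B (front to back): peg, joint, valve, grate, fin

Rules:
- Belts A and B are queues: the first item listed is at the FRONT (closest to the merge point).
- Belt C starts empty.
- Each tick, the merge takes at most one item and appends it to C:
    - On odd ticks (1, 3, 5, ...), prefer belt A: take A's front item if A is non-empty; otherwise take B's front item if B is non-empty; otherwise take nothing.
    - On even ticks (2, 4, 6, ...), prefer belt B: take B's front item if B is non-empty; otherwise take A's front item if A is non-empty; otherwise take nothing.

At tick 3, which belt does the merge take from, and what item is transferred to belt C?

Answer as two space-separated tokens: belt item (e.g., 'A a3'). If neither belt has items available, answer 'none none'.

Answer: A crate

Derivation:
Tick 1: prefer A, take quill from A; A=[crate,tile] B=[peg,joint,valve,grate,fin] C=[quill]
Tick 2: prefer B, take peg from B; A=[crate,tile] B=[joint,valve,grate,fin] C=[quill,peg]
Tick 3: prefer A, take crate from A; A=[tile] B=[joint,valve,grate,fin] C=[quill,peg,crate]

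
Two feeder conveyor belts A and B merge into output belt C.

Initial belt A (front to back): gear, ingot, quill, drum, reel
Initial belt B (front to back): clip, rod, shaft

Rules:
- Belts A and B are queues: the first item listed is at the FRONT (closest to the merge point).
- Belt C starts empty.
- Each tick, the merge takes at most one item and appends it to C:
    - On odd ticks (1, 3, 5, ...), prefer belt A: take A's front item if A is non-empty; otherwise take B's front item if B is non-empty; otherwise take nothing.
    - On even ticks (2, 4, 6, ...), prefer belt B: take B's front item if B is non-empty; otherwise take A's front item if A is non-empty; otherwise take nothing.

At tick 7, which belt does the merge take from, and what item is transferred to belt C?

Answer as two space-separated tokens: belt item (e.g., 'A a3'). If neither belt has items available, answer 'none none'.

Tick 1: prefer A, take gear from A; A=[ingot,quill,drum,reel] B=[clip,rod,shaft] C=[gear]
Tick 2: prefer B, take clip from B; A=[ingot,quill,drum,reel] B=[rod,shaft] C=[gear,clip]
Tick 3: prefer A, take ingot from A; A=[quill,drum,reel] B=[rod,shaft] C=[gear,clip,ingot]
Tick 4: prefer B, take rod from B; A=[quill,drum,reel] B=[shaft] C=[gear,clip,ingot,rod]
Tick 5: prefer A, take quill from A; A=[drum,reel] B=[shaft] C=[gear,clip,ingot,rod,quill]
Tick 6: prefer B, take shaft from B; A=[drum,reel] B=[-] C=[gear,clip,ingot,rod,quill,shaft]
Tick 7: prefer A, take drum from A; A=[reel] B=[-] C=[gear,clip,ingot,rod,quill,shaft,drum]

Answer: A drum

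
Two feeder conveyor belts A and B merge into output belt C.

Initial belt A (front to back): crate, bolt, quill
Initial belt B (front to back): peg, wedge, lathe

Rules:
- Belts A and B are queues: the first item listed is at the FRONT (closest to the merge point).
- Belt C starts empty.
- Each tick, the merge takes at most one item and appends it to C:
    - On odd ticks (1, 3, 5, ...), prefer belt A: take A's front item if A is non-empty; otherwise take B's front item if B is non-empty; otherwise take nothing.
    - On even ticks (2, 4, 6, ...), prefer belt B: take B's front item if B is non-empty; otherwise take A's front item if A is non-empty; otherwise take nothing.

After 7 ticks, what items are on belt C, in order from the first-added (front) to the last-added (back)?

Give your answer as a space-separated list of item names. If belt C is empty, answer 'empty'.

Answer: crate peg bolt wedge quill lathe

Derivation:
Tick 1: prefer A, take crate from A; A=[bolt,quill] B=[peg,wedge,lathe] C=[crate]
Tick 2: prefer B, take peg from B; A=[bolt,quill] B=[wedge,lathe] C=[crate,peg]
Tick 3: prefer A, take bolt from A; A=[quill] B=[wedge,lathe] C=[crate,peg,bolt]
Tick 4: prefer B, take wedge from B; A=[quill] B=[lathe] C=[crate,peg,bolt,wedge]
Tick 5: prefer A, take quill from A; A=[-] B=[lathe] C=[crate,peg,bolt,wedge,quill]
Tick 6: prefer B, take lathe from B; A=[-] B=[-] C=[crate,peg,bolt,wedge,quill,lathe]
Tick 7: prefer A, both empty, nothing taken; A=[-] B=[-] C=[crate,peg,bolt,wedge,quill,lathe]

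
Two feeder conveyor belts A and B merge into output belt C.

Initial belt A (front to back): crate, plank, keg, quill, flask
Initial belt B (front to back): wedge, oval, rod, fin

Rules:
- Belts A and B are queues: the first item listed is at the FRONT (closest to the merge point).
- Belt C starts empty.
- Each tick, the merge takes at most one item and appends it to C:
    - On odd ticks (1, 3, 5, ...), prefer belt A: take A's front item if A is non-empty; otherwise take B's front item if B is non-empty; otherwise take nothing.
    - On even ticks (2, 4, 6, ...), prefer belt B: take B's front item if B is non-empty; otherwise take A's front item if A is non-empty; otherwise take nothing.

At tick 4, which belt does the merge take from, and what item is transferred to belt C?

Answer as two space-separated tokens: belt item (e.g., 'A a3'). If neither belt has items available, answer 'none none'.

Answer: B oval

Derivation:
Tick 1: prefer A, take crate from A; A=[plank,keg,quill,flask] B=[wedge,oval,rod,fin] C=[crate]
Tick 2: prefer B, take wedge from B; A=[plank,keg,quill,flask] B=[oval,rod,fin] C=[crate,wedge]
Tick 3: prefer A, take plank from A; A=[keg,quill,flask] B=[oval,rod,fin] C=[crate,wedge,plank]
Tick 4: prefer B, take oval from B; A=[keg,quill,flask] B=[rod,fin] C=[crate,wedge,plank,oval]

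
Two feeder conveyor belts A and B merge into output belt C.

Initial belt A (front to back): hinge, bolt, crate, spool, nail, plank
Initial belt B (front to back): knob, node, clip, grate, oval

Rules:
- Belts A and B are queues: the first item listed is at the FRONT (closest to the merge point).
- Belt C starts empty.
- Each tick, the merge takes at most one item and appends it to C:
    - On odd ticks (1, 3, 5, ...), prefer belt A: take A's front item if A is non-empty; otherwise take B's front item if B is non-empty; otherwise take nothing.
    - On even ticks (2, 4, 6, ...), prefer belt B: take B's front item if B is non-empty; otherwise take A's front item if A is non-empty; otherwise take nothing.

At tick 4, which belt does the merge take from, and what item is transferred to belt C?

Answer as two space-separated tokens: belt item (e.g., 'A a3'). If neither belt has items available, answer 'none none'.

Answer: B node

Derivation:
Tick 1: prefer A, take hinge from A; A=[bolt,crate,spool,nail,plank] B=[knob,node,clip,grate,oval] C=[hinge]
Tick 2: prefer B, take knob from B; A=[bolt,crate,spool,nail,plank] B=[node,clip,grate,oval] C=[hinge,knob]
Tick 3: prefer A, take bolt from A; A=[crate,spool,nail,plank] B=[node,clip,grate,oval] C=[hinge,knob,bolt]
Tick 4: prefer B, take node from B; A=[crate,spool,nail,plank] B=[clip,grate,oval] C=[hinge,knob,bolt,node]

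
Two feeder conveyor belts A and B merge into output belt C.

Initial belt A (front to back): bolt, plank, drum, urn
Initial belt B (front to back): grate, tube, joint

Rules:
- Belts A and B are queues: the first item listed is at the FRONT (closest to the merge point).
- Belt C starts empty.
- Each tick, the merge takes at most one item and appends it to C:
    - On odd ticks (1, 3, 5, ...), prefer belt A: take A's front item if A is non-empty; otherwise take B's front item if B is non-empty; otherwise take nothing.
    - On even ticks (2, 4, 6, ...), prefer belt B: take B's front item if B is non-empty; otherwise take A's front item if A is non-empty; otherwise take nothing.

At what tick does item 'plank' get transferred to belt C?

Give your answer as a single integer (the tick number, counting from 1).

Answer: 3

Derivation:
Tick 1: prefer A, take bolt from A; A=[plank,drum,urn] B=[grate,tube,joint] C=[bolt]
Tick 2: prefer B, take grate from B; A=[plank,drum,urn] B=[tube,joint] C=[bolt,grate]
Tick 3: prefer A, take plank from A; A=[drum,urn] B=[tube,joint] C=[bolt,grate,plank]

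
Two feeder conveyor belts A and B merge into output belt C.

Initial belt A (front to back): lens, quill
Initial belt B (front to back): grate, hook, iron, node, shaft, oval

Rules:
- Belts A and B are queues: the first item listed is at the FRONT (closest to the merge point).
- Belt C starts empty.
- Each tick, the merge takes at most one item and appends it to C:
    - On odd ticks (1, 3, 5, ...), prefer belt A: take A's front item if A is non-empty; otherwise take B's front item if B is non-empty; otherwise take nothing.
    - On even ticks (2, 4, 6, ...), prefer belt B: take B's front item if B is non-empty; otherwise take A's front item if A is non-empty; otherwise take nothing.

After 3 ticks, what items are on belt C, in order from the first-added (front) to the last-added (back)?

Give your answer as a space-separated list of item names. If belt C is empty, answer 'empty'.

Tick 1: prefer A, take lens from A; A=[quill] B=[grate,hook,iron,node,shaft,oval] C=[lens]
Tick 2: prefer B, take grate from B; A=[quill] B=[hook,iron,node,shaft,oval] C=[lens,grate]
Tick 3: prefer A, take quill from A; A=[-] B=[hook,iron,node,shaft,oval] C=[lens,grate,quill]

Answer: lens grate quill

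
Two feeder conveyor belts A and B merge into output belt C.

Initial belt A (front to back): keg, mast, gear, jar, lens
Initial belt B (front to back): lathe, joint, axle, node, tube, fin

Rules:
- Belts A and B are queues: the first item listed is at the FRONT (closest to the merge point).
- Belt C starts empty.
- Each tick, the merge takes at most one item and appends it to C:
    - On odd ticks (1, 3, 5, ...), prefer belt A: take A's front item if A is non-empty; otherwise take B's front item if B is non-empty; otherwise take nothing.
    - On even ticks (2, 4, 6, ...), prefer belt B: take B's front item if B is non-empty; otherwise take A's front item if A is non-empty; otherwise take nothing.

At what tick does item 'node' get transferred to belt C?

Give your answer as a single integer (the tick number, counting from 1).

Answer: 8

Derivation:
Tick 1: prefer A, take keg from A; A=[mast,gear,jar,lens] B=[lathe,joint,axle,node,tube,fin] C=[keg]
Tick 2: prefer B, take lathe from B; A=[mast,gear,jar,lens] B=[joint,axle,node,tube,fin] C=[keg,lathe]
Tick 3: prefer A, take mast from A; A=[gear,jar,lens] B=[joint,axle,node,tube,fin] C=[keg,lathe,mast]
Tick 4: prefer B, take joint from B; A=[gear,jar,lens] B=[axle,node,tube,fin] C=[keg,lathe,mast,joint]
Tick 5: prefer A, take gear from A; A=[jar,lens] B=[axle,node,tube,fin] C=[keg,lathe,mast,joint,gear]
Tick 6: prefer B, take axle from B; A=[jar,lens] B=[node,tube,fin] C=[keg,lathe,mast,joint,gear,axle]
Tick 7: prefer A, take jar from A; A=[lens] B=[node,tube,fin] C=[keg,lathe,mast,joint,gear,axle,jar]
Tick 8: prefer B, take node from B; A=[lens] B=[tube,fin] C=[keg,lathe,mast,joint,gear,axle,jar,node]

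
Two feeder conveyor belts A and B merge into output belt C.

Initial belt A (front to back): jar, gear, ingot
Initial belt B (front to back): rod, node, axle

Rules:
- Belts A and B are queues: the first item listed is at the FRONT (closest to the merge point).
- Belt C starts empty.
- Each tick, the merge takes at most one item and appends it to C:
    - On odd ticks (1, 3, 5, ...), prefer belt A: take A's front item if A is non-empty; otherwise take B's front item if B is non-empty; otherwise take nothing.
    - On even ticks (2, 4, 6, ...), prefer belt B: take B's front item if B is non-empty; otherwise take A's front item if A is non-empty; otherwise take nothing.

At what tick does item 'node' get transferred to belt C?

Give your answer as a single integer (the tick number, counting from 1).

Answer: 4

Derivation:
Tick 1: prefer A, take jar from A; A=[gear,ingot] B=[rod,node,axle] C=[jar]
Tick 2: prefer B, take rod from B; A=[gear,ingot] B=[node,axle] C=[jar,rod]
Tick 3: prefer A, take gear from A; A=[ingot] B=[node,axle] C=[jar,rod,gear]
Tick 4: prefer B, take node from B; A=[ingot] B=[axle] C=[jar,rod,gear,node]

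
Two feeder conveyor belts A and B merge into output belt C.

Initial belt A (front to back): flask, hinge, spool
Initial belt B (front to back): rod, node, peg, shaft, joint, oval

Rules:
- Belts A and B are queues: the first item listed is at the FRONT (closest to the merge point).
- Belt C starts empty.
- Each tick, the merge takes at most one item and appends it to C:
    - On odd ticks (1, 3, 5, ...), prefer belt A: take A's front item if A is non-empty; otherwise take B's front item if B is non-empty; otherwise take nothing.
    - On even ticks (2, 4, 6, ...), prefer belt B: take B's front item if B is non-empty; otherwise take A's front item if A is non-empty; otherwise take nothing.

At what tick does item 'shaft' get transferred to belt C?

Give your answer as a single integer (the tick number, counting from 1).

Answer: 7

Derivation:
Tick 1: prefer A, take flask from A; A=[hinge,spool] B=[rod,node,peg,shaft,joint,oval] C=[flask]
Tick 2: prefer B, take rod from B; A=[hinge,spool] B=[node,peg,shaft,joint,oval] C=[flask,rod]
Tick 3: prefer A, take hinge from A; A=[spool] B=[node,peg,shaft,joint,oval] C=[flask,rod,hinge]
Tick 4: prefer B, take node from B; A=[spool] B=[peg,shaft,joint,oval] C=[flask,rod,hinge,node]
Tick 5: prefer A, take spool from A; A=[-] B=[peg,shaft,joint,oval] C=[flask,rod,hinge,node,spool]
Tick 6: prefer B, take peg from B; A=[-] B=[shaft,joint,oval] C=[flask,rod,hinge,node,spool,peg]
Tick 7: prefer A, take shaft from B; A=[-] B=[joint,oval] C=[flask,rod,hinge,node,spool,peg,shaft]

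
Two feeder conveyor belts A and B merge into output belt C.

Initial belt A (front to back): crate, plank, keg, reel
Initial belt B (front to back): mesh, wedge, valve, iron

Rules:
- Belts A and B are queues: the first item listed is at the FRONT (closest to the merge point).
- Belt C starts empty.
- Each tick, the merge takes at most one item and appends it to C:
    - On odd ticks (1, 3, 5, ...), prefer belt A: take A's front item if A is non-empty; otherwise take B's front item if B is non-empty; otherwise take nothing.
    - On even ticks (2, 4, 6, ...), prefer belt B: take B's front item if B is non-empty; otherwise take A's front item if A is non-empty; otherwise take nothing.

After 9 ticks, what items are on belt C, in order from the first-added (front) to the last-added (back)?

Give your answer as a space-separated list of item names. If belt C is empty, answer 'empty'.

Tick 1: prefer A, take crate from A; A=[plank,keg,reel] B=[mesh,wedge,valve,iron] C=[crate]
Tick 2: prefer B, take mesh from B; A=[plank,keg,reel] B=[wedge,valve,iron] C=[crate,mesh]
Tick 3: prefer A, take plank from A; A=[keg,reel] B=[wedge,valve,iron] C=[crate,mesh,plank]
Tick 4: prefer B, take wedge from B; A=[keg,reel] B=[valve,iron] C=[crate,mesh,plank,wedge]
Tick 5: prefer A, take keg from A; A=[reel] B=[valve,iron] C=[crate,mesh,plank,wedge,keg]
Tick 6: prefer B, take valve from B; A=[reel] B=[iron] C=[crate,mesh,plank,wedge,keg,valve]
Tick 7: prefer A, take reel from A; A=[-] B=[iron] C=[crate,mesh,plank,wedge,keg,valve,reel]
Tick 8: prefer B, take iron from B; A=[-] B=[-] C=[crate,mesh,plank,wedge,keg,valve,reel,iron]
Tick 9: prefer A, both empty, nothing taken; A=[-] B=[-] C=[crate,mesh,plank,wedge,keg,valve,reel,iron]

Answer: crate mesh plank wedge keg valve reel iron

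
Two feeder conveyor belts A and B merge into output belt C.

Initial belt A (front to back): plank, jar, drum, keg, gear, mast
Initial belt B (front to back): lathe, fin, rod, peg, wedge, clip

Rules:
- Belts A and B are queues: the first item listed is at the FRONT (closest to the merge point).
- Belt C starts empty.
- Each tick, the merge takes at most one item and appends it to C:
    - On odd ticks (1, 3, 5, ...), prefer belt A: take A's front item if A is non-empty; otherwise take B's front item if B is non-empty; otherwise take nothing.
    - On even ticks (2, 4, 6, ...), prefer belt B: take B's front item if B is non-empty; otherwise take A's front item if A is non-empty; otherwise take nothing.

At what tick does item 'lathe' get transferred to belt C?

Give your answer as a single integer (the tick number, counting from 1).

Answer: 2

Derivation:
Tick 1: prefer A, take plank from A; A=[jar,drum,keg,gear,mast] B=[lathe,fin,rod,peg,wedge,clip] C=[plank]
Tick 2: prefer B, take lathe from B; A=[jar,drum,keg,gear,mast] B=[fin,rod,peg,wedge,clip] C=[plank,lathe]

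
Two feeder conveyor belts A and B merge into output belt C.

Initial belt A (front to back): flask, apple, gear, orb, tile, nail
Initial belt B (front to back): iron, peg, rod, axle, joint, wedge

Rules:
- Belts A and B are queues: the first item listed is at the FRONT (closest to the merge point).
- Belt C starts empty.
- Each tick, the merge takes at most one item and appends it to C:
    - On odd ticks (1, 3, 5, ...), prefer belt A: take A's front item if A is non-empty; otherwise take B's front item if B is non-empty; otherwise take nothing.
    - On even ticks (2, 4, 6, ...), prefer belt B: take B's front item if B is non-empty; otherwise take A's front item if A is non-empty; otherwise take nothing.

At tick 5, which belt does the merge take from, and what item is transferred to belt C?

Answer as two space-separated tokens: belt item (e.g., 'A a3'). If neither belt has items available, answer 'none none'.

Answer: A gear

Derivation:
Tick 1: prefer A, take flask from A; A=[apple,gear,orb,tile,nail] B=[iron,peg,rod,axle,joint,wedge] C=[flask]
Tick 2: prefer B, take iron from B; A=[apple,gear,orb,tile,nail] B=[peg,rod,axle,joint,wedge] C=[flask,iron]
Tick 3: prefer A, take apple from A; A=[gear,orb,tile,nail] B=[peg,rod,axle,joint,wedge] C=[flask,iron,apple]
Tick 4: prefer B, take peg from B; A=[gear,orb,tile,nail] B=[rod,axle,joint,wedge] C=[flask,iron,apple,peg]
Tick 5: prefer A, take gear from A; A=[orb,tile,nail] B=[rod,axle,joint,wedge] C=[flask,iron,apple,peg,gear]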